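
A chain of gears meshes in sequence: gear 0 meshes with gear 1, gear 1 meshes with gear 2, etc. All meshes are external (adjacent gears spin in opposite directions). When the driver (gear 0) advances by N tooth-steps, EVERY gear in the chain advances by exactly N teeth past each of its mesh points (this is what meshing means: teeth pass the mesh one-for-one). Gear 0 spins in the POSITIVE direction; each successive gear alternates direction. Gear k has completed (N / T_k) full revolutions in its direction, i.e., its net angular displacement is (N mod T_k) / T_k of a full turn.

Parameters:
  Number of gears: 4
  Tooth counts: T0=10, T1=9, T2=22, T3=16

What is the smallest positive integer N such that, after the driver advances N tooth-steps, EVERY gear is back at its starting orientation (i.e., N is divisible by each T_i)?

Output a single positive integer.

Answer: 7920

Derivation:
Gear k returns to start when N is a multiple of T_k.
All gears at start simultaneously when N is a common multiple of [10, 9, 22, 16]; the smallest such N is lcm(10, 9, 22, 16).
Start: lcm = T0 = 10
Fold in T1=9: gcd(10, 9) = 1; lcm(10, 9) = 10 * 9 / 1 = 90 / 1 = 90
Fold in T2=22: gcd(90, 22) = 2; lcm(90, 22) = 90 * 22 / 2 = 1980 / 2 = 990
Fold in T3=16: gcd(990, 16) = 2; lcm(990, 16) = 990 * 16 / 2 = 15840 / 2 = 7920
Full cycle length = 7920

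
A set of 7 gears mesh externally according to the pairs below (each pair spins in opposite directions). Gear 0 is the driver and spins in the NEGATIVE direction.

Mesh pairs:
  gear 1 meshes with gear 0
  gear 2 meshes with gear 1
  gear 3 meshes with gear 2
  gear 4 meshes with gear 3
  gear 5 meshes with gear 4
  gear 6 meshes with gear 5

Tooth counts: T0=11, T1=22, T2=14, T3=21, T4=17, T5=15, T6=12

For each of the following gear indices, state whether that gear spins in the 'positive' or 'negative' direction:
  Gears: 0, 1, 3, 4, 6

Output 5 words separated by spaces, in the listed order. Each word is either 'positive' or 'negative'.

Gear 0 (driver): negative (depth 0)
  gear 1: meshes with gear 0 -> depth 1 -> positive (opposite of gear 0)
  gear 2: meshes with gear 1 -> depth 2 -> negative (opposite of gear 1)
  gear 3: meshes with gear 2 -> depth 3 -> positive (opposite of gear 2)
  gear 4: meshes with gear 3 -> depth 4 -> negative (opposite of gear 3)
  gear 5: meshes with gear 4 -> depth 5 -> positive (opposite of gear 4)
  gear 6: meshes with gear 5 -> depth 6 -> negative (opposite of gear 5)
Queried indices 0, 1, 3, 4, 6 -> negative, positive, positive, negative, negative

Answer: negative positive positive negative negative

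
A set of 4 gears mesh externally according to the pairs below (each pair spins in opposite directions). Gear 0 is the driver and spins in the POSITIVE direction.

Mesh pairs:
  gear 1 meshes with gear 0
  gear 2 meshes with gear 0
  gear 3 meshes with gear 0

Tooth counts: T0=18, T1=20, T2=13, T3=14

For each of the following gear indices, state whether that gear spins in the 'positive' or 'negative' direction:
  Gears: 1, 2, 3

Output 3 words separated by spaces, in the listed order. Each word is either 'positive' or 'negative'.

Gear 0 (driver): positive (depth 0)
  gear 1: meshes with gear 0 -> depth 1 -> negative (opposite of gear 0)
  gear 2: meshes with gear 0 -> depth 1 -> negative (opposite of gear 0)
  gear 3: meshes with gear 0 -> depth 1 -> negative (opposite of gear 0)
Queried indices 1, 2, 3 -> negative, negative, negative

Answer: negative negative negative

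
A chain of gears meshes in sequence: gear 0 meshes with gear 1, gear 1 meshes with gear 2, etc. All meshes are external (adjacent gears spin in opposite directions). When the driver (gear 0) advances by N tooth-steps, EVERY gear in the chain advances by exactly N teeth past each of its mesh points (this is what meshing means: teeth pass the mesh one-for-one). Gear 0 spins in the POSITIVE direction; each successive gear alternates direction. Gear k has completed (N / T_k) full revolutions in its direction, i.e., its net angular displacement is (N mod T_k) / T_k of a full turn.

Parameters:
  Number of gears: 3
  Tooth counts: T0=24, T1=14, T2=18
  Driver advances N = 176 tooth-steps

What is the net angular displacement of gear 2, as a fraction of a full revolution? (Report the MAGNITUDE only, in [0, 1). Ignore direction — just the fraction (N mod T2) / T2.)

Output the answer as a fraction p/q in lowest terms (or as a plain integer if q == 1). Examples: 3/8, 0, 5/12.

Chain of 3 gears, tooth counts: [24, 14, 18]
  gear 0: T0=24, direction=positive, advance = 176 mod 24 = 8 teeth = 8/24 turn
  gear 1: T1=14, direction=negative, advance = 176 mod 14 = 8 teeth = 8/14 turn
  gear 2: T2=18, direction=positive, advance = 176 mod 18 = 14 teeth = 14/18 turn
Gear 2: 176 mod 18 = 14
Fraction = 14 / 18 = 7/9 (gcd(14,18)=2) = 7/9

Answer: 7/9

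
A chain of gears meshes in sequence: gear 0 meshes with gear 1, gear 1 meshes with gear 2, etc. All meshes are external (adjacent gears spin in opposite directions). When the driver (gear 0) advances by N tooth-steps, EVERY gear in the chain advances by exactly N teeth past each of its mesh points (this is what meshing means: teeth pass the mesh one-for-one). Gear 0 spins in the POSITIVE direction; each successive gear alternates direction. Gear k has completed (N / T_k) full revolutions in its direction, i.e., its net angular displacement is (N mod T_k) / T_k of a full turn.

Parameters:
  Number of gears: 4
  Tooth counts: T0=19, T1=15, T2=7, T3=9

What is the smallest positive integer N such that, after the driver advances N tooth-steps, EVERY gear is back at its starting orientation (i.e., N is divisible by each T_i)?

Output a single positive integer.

Gear k returns to start when N is a multiple of T_k.
All gears at start simultaneously when N is a common multiple of [19, 15, 7, 9]; the smallest such N is lcm(19, 15, 7, 9).
Start: lcm = T0 = 19
Fold in T1=15: gcd(19, 15) = 1; lcm(19, 15) = 19 * 15 / 1 = 285 / 1 = 285
Fold in T2=7: gcd(285, 7) = 1; lcm(285, 7) = 285 * 7 / 1 = 1995 / 1 = 1995
Fold in T3=9: gcd(1995, 9) = 3; lcm(1995, 9) = 1995 * 9 / 3 = 17955 / 3 = 5985
Full cycle length = 5985

Answer: 5985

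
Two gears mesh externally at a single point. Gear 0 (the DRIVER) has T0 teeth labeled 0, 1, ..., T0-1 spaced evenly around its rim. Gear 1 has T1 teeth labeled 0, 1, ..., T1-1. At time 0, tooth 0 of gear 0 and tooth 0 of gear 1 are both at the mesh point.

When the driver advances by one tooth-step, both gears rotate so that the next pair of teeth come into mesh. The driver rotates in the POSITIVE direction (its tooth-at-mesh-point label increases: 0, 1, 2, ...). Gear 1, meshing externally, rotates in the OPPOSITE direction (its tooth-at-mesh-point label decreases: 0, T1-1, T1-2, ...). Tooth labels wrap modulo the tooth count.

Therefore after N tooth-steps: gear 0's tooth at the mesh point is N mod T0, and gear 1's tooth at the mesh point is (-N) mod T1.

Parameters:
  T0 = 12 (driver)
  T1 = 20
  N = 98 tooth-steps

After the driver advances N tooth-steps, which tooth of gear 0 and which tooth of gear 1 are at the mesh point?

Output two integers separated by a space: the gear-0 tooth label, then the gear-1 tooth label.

Answer: 2 2

Derivation:
Gear 0 (driver, T0=12): tooth at mesh = N mod T0
  98 = 8 * 12 + 2, so 98 mod 12 = 2
  gear 0 tooth = 2
Gear 1 (driven, T1=20): tooth at mesh = (-N) mod T1
  98 = 4 * 20 + 18, so 98 mod 20 = 18
  (-98) mod 20 = (-18) mod 20 = 20 - 18 = 2
Mesh after 98 steps: gear-0 tooth 2 meets gear-1 tooth 2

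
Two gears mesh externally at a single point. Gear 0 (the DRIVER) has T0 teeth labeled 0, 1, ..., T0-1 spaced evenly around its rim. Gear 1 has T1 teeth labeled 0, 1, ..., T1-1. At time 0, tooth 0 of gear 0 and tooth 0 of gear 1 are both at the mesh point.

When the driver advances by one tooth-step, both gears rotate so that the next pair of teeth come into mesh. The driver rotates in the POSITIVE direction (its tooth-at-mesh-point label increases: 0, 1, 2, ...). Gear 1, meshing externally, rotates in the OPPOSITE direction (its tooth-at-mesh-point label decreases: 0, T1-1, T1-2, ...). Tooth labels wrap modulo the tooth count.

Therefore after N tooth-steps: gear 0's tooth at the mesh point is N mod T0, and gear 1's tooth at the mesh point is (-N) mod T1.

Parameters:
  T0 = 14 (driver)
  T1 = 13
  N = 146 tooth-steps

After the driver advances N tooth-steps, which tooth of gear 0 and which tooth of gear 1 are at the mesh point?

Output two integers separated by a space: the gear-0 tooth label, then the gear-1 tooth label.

Answer: 6 10

Derivation:
Gear 0 (driver, T0=14): tooth at mesh = N mod T0
  146 = 10 * 14 + 6, so 146 mod 14 = 6
  gear 0 tooth = 6
Gear 1 (driven, T1=13): tooth at mesh = (-N) mod T1
  146 = 11 * 13 + 3, so 146 mod 13 = 3
  (-146) mod 13 = (-3) mod 13 = 13 - 3 = 10
Mesh after 146 steps: gear-0 tooth 6 meets gear-1 tooth 10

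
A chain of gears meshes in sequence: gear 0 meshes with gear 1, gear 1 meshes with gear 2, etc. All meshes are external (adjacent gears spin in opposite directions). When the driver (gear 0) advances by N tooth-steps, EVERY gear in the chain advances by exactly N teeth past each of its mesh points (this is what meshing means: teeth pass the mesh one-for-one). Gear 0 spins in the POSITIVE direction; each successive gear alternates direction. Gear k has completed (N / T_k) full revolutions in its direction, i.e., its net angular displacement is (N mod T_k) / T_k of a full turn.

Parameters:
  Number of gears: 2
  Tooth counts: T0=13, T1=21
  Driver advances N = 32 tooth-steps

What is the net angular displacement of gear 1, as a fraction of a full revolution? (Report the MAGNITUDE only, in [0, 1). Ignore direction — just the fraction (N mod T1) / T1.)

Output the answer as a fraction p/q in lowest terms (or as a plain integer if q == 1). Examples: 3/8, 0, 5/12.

Answer: 11/21

Derivation:
Chain of 2 gears, tooth counts: [13, 21]
  gear 0: T0=13, direction=positive, advance = 32 mod 13 = 6 teeth = 6/13 turn
  gear 1: T1=21, direction=negative, advance = 32 mod 21 = 11 teeth = 11/21 turn
Gear 1: 32 mod 21 = 11
Fraction = 11 / 21 = 11/21 (gcd(11,21)=1) = 11/21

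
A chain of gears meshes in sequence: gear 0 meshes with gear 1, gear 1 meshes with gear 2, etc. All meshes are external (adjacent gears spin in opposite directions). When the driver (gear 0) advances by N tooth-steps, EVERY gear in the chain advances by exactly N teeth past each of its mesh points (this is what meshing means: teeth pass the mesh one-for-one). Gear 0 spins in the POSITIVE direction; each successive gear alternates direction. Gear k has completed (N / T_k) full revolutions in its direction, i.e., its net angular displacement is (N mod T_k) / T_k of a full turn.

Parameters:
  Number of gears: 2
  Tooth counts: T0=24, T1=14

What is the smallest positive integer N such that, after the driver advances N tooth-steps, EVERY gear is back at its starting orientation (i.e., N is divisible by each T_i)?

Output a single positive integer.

Gear k returns to start when N is a multiple of T_k.
All gears at start simultaneously when N is a common multiple of [24, 14]; the smallest such N is lcm(24, 14).
Start: lcm = T0 = 24
Fold in T1=14: gcd(24, 14) = 2; lcm(24, 14) = 24 * 14 / 2 = 336 / 2 = 168
Full cycle length = 168

Answer: 168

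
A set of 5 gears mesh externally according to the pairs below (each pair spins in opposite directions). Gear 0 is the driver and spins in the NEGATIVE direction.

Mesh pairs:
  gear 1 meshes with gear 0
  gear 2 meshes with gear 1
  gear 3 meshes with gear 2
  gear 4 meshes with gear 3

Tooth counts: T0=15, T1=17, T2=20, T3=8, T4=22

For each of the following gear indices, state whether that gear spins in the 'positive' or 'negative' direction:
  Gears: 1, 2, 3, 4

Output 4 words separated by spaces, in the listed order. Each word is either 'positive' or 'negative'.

Gear 0 (driver): negative (depth 0)
  gear 1: meshes with gear 0 -> depth 1 -> positive (opposite of gear 0)
  gear 2: meshes with gear 1 -> depth 2 -> negative (opposite of gear 1)
  gear 3: meshes with gear 2 -> depth 3 -> positive (opposite of gear 2)
  gear 4: meshes with gear 3 -> depth 4 -> negative (opposite of gear 3)
Queried indices 1, 2, 3, 4 -> positive, negative, positive, negative

Answer: positive negative positive negative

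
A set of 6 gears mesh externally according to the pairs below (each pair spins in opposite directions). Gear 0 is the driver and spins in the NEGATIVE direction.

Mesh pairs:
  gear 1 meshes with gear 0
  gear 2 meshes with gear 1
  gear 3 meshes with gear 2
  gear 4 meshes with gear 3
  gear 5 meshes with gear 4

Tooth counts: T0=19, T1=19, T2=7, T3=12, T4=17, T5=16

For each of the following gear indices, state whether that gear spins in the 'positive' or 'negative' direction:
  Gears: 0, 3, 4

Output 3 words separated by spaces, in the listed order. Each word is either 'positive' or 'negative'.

Gear 0 (driver): negative (depth 0)
  gear 1: meshes with gear 0 -> depth 1 -> positive (opposite of gear 0)
  gear 2: meshes with gear 1 -> depth 2 -> negative (opposite of gear 1)
  gear 3: meshes with gear 2 -> depth 3 -> positive (opposite of gear 2)
  gear 4: meshes with gear 3 -> depth 4 -> negative (opposite of gear 3)
  gear 5: meshes with gear 4 -> depth 5 -> positive (opposite of gear 4)
Queried indices 0, 3, 4 -> negative, positive, negative

Answer: negative positive negative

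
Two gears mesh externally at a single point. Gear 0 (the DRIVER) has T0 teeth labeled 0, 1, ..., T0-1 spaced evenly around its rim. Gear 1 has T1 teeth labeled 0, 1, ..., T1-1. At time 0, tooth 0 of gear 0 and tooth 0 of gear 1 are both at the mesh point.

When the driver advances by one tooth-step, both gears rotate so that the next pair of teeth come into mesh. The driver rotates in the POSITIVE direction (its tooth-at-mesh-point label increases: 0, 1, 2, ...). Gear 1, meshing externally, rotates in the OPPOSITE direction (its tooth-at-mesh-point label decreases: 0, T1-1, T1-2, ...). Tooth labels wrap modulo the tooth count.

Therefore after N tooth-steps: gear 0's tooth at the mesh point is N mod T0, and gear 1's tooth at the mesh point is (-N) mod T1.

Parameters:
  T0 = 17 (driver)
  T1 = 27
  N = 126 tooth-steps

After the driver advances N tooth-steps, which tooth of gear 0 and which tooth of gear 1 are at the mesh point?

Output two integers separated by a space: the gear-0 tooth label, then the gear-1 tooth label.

Answer: 7 9

Derivation:
Gear 0 (driver, T0=17): tooth at mesh = N mod T0
  126 = 7 * 17 + 7, so 126 mod 17 = 7
  gear 0 tooth = 7
Gear 1 (driven, T1=27): tooth at mesh = (-N) mod T1
  126 = 4 * 27 + 18, so 126 mod 27 = 18
  (-126) mod 27 = (-18) mod 27 = 27 - 18 = 9
Mesh after 126 steps: gear-0 tooth 7 meets gear-1 tooth 9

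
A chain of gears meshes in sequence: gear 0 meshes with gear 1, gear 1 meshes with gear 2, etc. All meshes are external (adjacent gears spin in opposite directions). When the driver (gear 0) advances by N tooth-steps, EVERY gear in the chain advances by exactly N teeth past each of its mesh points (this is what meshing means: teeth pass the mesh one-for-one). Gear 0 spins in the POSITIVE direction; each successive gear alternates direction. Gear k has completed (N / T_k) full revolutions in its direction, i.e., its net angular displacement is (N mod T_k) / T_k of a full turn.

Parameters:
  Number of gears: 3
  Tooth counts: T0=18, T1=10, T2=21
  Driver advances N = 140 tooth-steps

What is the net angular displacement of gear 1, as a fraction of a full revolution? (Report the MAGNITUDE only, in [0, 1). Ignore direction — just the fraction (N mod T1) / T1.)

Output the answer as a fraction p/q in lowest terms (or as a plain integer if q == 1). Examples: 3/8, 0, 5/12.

Answer: 0

Derivation:
Chain of 3 gears, tooth counts: [18, 10, 21]
  gear 0: T0=18, direction=positive, advance = 140 mod 18 = 14 teeth = 14/18 turn
  gear 1: T1=10, direction=negative, advance = 140 mod 10 = 0 teeth = 0/10 turn
  gear 2: T2=21, direction=positive, advance = 140 mod 21 = 14 teeth = 14/21 turn
Gear 1: 140 mod 10 = 0
Fraction = 0 / 10 = 0/1 (gcd(0,10)=10) = 0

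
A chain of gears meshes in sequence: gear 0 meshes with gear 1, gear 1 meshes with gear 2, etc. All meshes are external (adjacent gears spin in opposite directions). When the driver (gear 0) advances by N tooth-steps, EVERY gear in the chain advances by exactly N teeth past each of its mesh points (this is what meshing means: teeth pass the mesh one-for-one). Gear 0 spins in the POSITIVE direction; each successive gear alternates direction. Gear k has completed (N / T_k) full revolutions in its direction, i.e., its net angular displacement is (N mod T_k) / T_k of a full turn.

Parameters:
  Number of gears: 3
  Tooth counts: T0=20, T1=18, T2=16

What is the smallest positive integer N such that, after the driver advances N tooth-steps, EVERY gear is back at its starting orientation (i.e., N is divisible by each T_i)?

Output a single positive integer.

Gear k returns to start when N is a multiple of T_k.
All gears at start simultaneously when N is a common multiple of [20, 18, 16]; the smallest such N is lcm(20, 18, 16).
Start: lcm = T0 = 20
Fold in T1=18: gcd(20, 18) = 2; lcm(20, 18) = 20 * 18 / 2 = 360 / 2 = 180
Fold in T2=16: gcd(180, 16) = 4; lcm(180, 16) = 180 * 16 / 4 = 2880 / 4 = 720
Full cycle length = 720

Answer: 720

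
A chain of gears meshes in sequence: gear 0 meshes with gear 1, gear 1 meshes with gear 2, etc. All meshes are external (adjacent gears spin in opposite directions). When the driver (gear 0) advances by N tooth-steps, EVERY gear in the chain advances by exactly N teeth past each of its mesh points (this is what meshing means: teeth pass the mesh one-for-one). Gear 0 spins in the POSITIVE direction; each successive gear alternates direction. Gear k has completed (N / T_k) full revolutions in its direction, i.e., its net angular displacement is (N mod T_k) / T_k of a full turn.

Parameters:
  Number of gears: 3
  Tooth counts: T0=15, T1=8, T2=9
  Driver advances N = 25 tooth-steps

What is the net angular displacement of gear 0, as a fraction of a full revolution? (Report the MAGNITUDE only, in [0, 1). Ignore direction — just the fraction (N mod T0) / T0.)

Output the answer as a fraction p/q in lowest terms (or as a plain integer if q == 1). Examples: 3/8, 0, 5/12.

Chain of 3 gears, tooth counts: [15, 8, 9]
  gear 0: T0=15, direction=positive, advance = 25 mod 15 = 10 teeth = 10/15 turn
  gear 1: T1=8, direction=negative, advance = 25 mod 8 = 1 teeth = 1/8 turn
  gear 2: T2=9, direction=positive, advance = 25 mod 9 = 7 teeth = 7/9 turn
Gear 0: 25 mod 15 = 10
Fraction = 10 / 15 = 2/3 (gcd(10,15)=5) = 2/3

Answer: 2/3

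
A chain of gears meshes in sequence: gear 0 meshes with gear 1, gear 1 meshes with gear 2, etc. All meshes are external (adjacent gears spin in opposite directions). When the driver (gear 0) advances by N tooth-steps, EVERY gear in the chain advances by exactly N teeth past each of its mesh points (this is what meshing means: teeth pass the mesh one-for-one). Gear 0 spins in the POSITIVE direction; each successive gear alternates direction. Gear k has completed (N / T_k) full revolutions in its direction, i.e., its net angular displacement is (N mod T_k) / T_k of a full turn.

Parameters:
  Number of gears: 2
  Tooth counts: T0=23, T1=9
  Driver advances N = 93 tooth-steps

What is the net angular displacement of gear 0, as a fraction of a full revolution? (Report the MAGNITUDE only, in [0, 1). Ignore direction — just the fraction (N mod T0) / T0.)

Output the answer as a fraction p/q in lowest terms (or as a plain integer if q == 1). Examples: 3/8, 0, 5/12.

Chain of 2 gears, tooth counts: [23, 9]
  gear 0: T0=23, direction=positive, advance = 93 mod 23 = 1 teeth = 1/23 turn
  gear 1: T1=9, direction=negative, advance = 93 mod 9 = 3 teeth = 3/9 turn
Gear 0: 93 mod 23 = 1
Fraction = 1 / 23 = 1/23 (gcd(1,23)=1) = 1/23

Answer: 1/23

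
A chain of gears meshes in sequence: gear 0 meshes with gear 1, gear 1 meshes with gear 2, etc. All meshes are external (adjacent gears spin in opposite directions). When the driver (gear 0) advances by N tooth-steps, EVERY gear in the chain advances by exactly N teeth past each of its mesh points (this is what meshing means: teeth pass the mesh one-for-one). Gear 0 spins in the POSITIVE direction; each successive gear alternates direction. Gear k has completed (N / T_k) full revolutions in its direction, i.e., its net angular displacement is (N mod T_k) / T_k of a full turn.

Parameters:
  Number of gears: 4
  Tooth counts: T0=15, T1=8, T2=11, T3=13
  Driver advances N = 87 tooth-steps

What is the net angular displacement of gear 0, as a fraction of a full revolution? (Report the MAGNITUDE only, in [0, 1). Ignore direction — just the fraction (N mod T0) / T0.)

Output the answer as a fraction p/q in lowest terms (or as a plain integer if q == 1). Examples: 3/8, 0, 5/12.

Answer: 4/5

Derivation:
Chain of 4 gears, tooth counts: [15, 8, 11, 13]
  gear 0: T0=15, direction=positive, advance = 87 mod 15 = 12 teeth = 12/15 turn
  gear 1: T1=8, direction=negative, advance = 87 mod 8 = 7 teeth = 7/8 turn
  gear 2: T2=11, direction=positive, advance = 87 mod 11 = 10 teeth = 10/11 turn
  gear 3: T3=13, direction=negative, advance = 87 mod 13 = 9 teeth = 9/13 turn
Gear 0: 87 mod 15 = 12
Fraction = 12 / 15 = 4/5 (gcd(12,15)=3) = 4/5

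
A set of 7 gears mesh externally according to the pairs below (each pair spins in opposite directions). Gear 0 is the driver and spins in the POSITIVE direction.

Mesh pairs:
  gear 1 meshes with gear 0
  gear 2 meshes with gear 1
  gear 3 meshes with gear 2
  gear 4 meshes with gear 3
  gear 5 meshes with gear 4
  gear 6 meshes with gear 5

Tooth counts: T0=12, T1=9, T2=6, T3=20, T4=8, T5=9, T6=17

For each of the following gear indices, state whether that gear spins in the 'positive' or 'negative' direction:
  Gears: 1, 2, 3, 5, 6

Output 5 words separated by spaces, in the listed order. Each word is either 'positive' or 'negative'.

Gear 0 (driver): positive (depth 0)
  gear 1: meshes with gear 0 -> depth 1 -> negative (opposite of gear 0)
  gear 2: meshes with gear 1 -> depth 2 -> positive (opposite of gear 1)
  gear 3: meshes with gear 2 -> depth 3 -> negative (opposite of gear 2)
  gear 4: meshes with gear 3 -> depth 4 -> positive (opposite of gear 3)
  gear 5: meshes with gear 4 -> depth 5 -> negative (opposite of gear 4)
  gear 6: meshes with gear 5 -> depth 6 -> positive (opposite of gear 5)
Queried indices 1, 2, 3, 5, 6 -> negative, positive, negative, negative, positive

Answer: negative positive negative negative positive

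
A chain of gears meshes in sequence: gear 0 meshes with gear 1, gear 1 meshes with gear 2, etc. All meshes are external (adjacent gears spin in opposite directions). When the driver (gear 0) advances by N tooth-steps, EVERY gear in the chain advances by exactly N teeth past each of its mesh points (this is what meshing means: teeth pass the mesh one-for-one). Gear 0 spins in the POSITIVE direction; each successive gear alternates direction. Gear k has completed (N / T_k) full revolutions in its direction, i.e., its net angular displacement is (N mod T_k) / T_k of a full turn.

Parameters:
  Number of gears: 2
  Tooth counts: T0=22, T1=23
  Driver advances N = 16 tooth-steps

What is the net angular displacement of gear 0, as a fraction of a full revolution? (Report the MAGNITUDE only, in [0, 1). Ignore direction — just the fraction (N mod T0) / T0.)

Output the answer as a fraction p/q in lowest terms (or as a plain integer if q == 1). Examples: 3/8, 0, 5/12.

Answer: 8/11

Derivation:
Chain of 2 gears, tooth counts: [22, 23]
  gear 0: T0=22, direction=positive, advance = 16 mod 22 = 16 teeth = 16/22 turn
  gear 1: T1=23, direction=negative, advance = 16 mod 23 = 16 teeth = 16/23 turn
Gear 0: 16 mod 22 = 16
Fraction = 16 / 22 = 8/11 (gcd(16,22)=2) = 8/11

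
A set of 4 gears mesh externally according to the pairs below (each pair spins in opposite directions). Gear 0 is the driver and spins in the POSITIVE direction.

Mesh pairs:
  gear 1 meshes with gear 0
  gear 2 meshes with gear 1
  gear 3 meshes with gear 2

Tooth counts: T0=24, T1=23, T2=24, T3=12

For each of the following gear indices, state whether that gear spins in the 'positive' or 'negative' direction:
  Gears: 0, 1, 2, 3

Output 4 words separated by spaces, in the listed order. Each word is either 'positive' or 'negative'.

Answer: positive negative positive negative

Derivation:
Gear 0 (driver): positive (depth 0)
  gear 1: meshes with gear 0 -> depth 1 -> negative (opposite of gear 0)
  gear 2: meshes with gear 1 -> depth 2 -> positive (opposite of gear 1)
  gear 3: meshes with gear 2 -> depth 3 -> negative (opposite of gear 2)
Queried indices 0, 1, 2, 3 -> positive, negative, positive, negative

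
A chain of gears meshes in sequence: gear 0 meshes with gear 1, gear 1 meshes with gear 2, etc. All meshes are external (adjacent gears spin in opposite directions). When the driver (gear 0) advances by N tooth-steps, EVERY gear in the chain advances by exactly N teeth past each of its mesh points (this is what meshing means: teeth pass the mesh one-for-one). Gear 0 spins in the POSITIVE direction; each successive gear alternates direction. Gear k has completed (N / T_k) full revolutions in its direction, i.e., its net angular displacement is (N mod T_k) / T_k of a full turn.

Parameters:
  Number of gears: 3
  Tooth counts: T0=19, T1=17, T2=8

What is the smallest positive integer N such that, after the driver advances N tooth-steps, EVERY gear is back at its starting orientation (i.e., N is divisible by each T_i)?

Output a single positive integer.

Answer: 2584

Derivation:
Gear k returns to start when N is a multiple of T_k.
All gears at start simultaneously when N is a common multiple of [19, 17, 8]; the smallest such N is lcm(19, 17, 8).
Start: lcm = T0 = 19
Fold in T1=17: gcd(19, 17) = 1; lcm(19, 17) = 19 * 17 / 1 = 323 / 1 = 323
Fold in T2=8: gcd(323, 8) = 1; lcm(323, 8) = 323 * 8 / 1 = 2584 / 1 = 2584
Full cycle length = 2584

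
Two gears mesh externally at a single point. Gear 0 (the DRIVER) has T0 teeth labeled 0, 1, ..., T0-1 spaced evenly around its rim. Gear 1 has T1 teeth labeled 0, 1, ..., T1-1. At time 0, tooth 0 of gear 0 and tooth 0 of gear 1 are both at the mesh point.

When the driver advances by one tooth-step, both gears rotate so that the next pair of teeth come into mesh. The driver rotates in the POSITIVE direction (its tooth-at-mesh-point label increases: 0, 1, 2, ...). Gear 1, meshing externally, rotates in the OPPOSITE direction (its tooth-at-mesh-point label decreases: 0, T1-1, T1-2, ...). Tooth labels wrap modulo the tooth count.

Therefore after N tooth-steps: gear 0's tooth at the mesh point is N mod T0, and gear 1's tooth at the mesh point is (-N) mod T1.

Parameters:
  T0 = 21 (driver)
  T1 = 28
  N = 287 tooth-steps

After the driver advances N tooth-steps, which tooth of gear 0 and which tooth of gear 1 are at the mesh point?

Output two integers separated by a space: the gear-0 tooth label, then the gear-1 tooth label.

Gear 0 (driver, T0=21): tooth at mesh = N mod T0
  287 = 13 * 21 + 14, so 287 mod 21 = 14
  gear 0 tooth = 14
Gear 1 (driven, T1=28): tooth at mesh = (-N) mod T1
  287 = 10 * 28 + 7, so 287 mod 28 = 7
  (-287) mod 28 = (-7) mod 28 = 28 - 7 = 21
Mesh after 287 steps: gear-0 tooth 14 meets gear-1 tooth 21

Answer: 14 21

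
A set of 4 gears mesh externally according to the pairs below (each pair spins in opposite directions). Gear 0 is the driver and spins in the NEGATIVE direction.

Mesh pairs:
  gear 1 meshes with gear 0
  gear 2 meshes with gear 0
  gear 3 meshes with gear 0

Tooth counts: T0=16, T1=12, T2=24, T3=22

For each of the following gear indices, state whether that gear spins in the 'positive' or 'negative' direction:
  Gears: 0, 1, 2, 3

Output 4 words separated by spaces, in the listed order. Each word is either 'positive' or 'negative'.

Answer: negative positive positive positive

Derivation:
Gear 0 (driver): negative (depth 0)
  gear 1: meshes with gear 0 -> depth 1 -> positive (opposite of gear 0)
  gear 2: meshes with gear 0 -> depth 1 -> positive (opposite of gear 0)
  gear 3: meshes with gear 0 -> depth 1 -> positive (opposite of gear 0)
Queried indices 0, 1, 2, 3 -> negative, positive, positive, positive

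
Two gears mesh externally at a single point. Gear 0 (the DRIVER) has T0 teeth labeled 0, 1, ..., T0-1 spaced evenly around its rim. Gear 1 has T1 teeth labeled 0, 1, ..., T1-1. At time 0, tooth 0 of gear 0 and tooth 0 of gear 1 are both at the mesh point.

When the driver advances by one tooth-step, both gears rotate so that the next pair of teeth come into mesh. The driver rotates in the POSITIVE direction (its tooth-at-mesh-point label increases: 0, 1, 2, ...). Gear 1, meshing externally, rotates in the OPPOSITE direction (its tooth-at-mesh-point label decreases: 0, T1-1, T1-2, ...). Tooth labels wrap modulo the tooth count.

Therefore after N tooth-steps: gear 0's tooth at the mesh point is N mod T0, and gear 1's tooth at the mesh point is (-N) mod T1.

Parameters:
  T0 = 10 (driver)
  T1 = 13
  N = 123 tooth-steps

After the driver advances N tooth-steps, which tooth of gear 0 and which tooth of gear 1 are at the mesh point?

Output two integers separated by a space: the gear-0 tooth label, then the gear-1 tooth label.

Gear 0 (driver, T0=10): tooth at mesh = N mod T0
  123 = 12 * 10 + 3, so 123 mod 10 = 3
  gear 0 tooth = 3
Gear 1 (driven, T1=13): tooth at mesh = (-N) mod T1
  123 = 9 * 13 + 6, so 123 mod 13 = 6
  (-123) mod 13 = (-6) mod 13 = 13 - 6 = 7
Mesh after 123 steps: gear-0 tooth 3 meets gear-1 tooth 7

Answer: 3 7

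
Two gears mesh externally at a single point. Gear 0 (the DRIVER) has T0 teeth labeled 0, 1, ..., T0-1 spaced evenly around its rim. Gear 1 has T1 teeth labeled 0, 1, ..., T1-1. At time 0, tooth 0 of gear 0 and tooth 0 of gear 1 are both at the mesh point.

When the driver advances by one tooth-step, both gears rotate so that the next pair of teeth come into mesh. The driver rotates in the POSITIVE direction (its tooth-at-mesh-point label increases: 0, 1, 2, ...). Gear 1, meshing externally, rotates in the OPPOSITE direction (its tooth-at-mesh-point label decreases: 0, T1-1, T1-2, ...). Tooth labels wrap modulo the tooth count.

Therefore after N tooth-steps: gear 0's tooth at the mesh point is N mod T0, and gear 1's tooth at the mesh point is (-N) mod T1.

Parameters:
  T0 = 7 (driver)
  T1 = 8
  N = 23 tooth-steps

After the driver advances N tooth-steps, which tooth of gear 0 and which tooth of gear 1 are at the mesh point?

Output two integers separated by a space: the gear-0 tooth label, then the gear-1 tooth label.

Answer: 2 1

Derivation:
Gear 0 (driver, T0=7): tooth at mesh = N mod T0
  23 = 3 * 7 + 2, so 23 mod 7 = 2
  gear 0 tooth = 2
Gear 1 (driven, T1=8): tooth at mesh = (-N) mod T1
  23 = 2 * 8 + 7, so 23 mod 8 = 7
  (-23) mod 8 = (-7) mod 8 = 8 - 7 = 1
Mesh after 23 steps: gear-0 tooth 2 meets gear-1 tooth 1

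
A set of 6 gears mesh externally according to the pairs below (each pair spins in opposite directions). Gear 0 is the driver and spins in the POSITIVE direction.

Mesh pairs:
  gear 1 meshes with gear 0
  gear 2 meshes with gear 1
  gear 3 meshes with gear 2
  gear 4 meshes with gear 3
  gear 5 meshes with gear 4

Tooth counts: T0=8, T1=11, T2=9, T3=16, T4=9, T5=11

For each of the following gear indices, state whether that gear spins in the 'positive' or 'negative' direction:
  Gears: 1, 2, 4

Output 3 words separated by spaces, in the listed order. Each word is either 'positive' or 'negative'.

Answer: negative positive positive

Derivation:
Gear 0 (driver): positive (depth 0)
  gear 1: meshes with gear 0 -> depth 1 -> negative (opposite of gear 0)
  gear 2: meshes with gear 1 -> depth 2 -> positive (opposite of gear 1)
  gear 3: meshes with gear 2 -> depth 3 -> negative (opposite of gear 2)
  gear 4: meshes with gear 3 -> depth 4 -> positive (opposite of gear 3)
  gear 5: meshes with gear 4 -> depth 5 -> negative (opposite of gear 4)
Queried indices 1, 2, 4 -> negative, positive, positive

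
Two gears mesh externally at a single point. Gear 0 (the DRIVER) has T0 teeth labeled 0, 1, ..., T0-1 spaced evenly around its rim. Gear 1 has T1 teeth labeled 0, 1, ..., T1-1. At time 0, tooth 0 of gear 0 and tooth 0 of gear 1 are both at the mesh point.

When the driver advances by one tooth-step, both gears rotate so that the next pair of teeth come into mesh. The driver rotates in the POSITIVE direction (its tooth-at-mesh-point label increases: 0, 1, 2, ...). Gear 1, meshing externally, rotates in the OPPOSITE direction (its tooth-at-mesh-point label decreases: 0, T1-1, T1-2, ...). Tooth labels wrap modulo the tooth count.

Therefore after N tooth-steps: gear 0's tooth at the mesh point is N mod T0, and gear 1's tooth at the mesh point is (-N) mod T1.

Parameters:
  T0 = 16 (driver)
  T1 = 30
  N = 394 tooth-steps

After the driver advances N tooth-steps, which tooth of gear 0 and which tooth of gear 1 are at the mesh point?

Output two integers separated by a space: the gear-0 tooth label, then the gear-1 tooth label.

Answer: 10 26

Derivation:
Gear 0 (driver, T0=16): tooth at mesh = N mod T0
  394 = 24 * 16 + 10, so 394 mod 16 = 10
  gear 0 tooth = 10
Gear 1 (driven, T1=30): tooth at mesh = (-N) mod T1
  394 = 13 * 30 + 4, so 394 mod 30 = 4
  (-394) mod 30 = (-4) mod 30 = 30 - 4 = 26
Mesh after 394 steps: gear-0 tooth 10 meets gear-1 tooth 26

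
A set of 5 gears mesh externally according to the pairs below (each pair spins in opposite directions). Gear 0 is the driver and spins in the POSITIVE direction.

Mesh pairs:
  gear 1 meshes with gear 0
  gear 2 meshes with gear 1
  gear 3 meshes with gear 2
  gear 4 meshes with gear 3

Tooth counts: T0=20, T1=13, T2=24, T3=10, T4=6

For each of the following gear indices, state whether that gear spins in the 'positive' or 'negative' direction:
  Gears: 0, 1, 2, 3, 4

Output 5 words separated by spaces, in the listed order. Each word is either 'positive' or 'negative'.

Answer: positive negative positive negative positive

Derivation:
Gear 0 (driver): positive (depth 0)
  gear 1: meshes with gear 0 -> depth 1 -> negative (opposite of gear 0)
  gear 2: meshes with gear 1 -> depth 2 -> positive (opposite of gear 1)
  gear 3: meshes with gear 2 -> depth 3 -> negative (opposite of gear 2)
  gear 4: meshes with gear 3 -> depth 4 -> positive (opposite of gear 3)
Queried indices 0, 1, 2, 3, 4 -> positive, negative, positive, negative, positive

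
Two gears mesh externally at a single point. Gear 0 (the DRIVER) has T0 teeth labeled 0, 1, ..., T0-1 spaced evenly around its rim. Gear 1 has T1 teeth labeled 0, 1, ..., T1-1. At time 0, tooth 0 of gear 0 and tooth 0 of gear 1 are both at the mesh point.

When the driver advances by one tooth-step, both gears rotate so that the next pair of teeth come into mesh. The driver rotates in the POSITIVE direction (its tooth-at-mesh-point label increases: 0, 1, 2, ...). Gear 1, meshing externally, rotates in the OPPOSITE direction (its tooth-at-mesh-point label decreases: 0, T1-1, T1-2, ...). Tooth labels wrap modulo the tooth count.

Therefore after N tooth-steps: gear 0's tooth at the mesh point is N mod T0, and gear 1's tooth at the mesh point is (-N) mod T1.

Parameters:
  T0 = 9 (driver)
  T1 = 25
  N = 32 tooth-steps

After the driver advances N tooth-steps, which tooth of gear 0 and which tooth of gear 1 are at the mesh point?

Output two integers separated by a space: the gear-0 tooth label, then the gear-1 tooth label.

Answer: 5 18

Derivation:
Gear 0 (driver, T0=9): tooth at mesh = N mod T0
  32 = 3 * 9 + 5, so 32 mod 9 = 5
  gear 0 tooth = 5
Gear 1 (driven, T1=25): tooth at mesh = (-N) mod T1
  32 = 1 * 25 + 7, so 32 mod 25 = 7
  (-32) mod 25 = (-7) mod 25 = 25 - 7 = 18
Mesh after 32 steps: gear-0 tooth 5 meets gear-1 tooth 18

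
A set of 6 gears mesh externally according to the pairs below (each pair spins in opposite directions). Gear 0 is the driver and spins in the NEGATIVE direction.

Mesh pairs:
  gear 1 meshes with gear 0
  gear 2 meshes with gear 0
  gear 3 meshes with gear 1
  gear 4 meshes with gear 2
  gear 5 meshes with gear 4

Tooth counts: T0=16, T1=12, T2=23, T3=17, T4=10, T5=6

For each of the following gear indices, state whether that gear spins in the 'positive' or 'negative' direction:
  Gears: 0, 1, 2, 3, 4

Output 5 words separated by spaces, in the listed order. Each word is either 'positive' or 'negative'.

Gear 0 (driver): negative (depth 0)
  gear 1: meshes with gear 0 -> depth 1 -> positive (opposite of gear 0)
  gear 2: meshes with gear 0 -> depth 1 -> positive (opposite of gear 0)
  gear 3: meshes with gear 1 -> depth 2 -> negative (opposite of gear 1)
  gear 4: meshes with gear 2 -> depth 2 -> negative (opposite of gear 2)
  gear 5: meshes with gear 4 -> depth 3 -> positive (opposite of gear 4)
Queried indices 0, 1, 2, 3, 4 -> negative, positive, positive, negative, negative

Answer: negative positive positive negative negative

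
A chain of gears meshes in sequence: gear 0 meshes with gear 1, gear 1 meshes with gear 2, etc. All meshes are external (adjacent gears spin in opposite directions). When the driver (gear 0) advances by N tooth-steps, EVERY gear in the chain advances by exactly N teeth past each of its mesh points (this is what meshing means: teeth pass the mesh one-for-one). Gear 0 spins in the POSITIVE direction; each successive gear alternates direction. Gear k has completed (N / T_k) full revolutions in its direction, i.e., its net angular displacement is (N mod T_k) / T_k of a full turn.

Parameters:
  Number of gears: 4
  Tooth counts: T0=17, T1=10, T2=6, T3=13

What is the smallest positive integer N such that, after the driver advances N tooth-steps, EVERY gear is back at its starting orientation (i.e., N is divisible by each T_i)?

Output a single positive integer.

Gear k returns to start when N is a multiple of T_k.
All gears at start simultaneously when N is a common multiple of [17, 10, 6, 13]; the smallest such N is lcm(17, 10, 6, 13).
Start: lcm = T0 = 17
Fold in T1=10: gcd(17, 10) = 1; lcm(17, 10) = 17 * 10 / 1 = 170 / 1 = 170
Fold in T2=6: gcd(170, 6) = 2; lcm(170, 6) = 170 * 6 / 2 = 1020 / 2 = 510
Fold in T3=13: gcd(510, 13) = 1; lcm(510, 13) = 510 * 13 / 1 = 6630 / 1 = 6630
Full cycle length = 6630

Answer: 6630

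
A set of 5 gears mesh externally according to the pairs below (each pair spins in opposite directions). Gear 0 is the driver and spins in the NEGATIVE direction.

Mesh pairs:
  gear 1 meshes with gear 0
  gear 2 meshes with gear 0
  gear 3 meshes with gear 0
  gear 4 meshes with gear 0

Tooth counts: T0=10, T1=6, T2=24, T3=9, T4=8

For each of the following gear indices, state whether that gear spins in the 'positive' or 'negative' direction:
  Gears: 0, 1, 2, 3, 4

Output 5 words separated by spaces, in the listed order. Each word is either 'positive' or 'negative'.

Gear 0 (driver): negative (depth 0)
  gear 1: meshes with gear 0 -> depth 1 -> positive (opposite of gear 0)
  gear 2: meshes with gear 0 -> depth 1 -> positive (opposite of gear 0)
  gear 3: meshes with gear 0 -> depth 1 -> positive (opposite of gear 0)
  gear 4: meshes with gear 0 -> depth 1 -> positive (opposite of gear 0)
Queried indices 0, 1, 2, 3, 4 -> negative, positive, positive, positive, positive

Answer: negative positive positive positive positive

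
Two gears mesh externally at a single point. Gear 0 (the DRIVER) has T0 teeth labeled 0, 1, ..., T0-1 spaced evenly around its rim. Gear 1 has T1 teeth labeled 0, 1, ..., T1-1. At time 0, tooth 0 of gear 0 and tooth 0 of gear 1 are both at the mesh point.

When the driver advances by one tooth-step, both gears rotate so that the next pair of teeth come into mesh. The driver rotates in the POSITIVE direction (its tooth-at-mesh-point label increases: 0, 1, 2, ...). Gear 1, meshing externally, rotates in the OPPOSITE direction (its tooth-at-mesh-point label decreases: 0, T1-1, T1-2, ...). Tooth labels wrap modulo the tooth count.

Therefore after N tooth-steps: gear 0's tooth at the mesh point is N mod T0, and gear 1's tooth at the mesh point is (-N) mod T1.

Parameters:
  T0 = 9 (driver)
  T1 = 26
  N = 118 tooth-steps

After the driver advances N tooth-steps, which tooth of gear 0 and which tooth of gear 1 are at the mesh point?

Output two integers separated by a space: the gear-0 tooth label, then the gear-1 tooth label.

Answer: 1 12

Derivation:
Gear 0 (driver, T0=9): tooth at mesh = N mod T0
  118 = 13 * 9 + 1, so 118 mod 9 = 1
  gear 0 tooth = 1
Gear 1 (driven, T1=26): tooth at mesh = (-N) mod T1
  118 = 4 * 26 + 14, so 118 mod 26 = 14
  (-118) mod 26 = (-14) mod 26 = 26 - 14 = 12
Mesh after 118 steps: gear-0 tooth 1 meets gear-1 tooth 12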